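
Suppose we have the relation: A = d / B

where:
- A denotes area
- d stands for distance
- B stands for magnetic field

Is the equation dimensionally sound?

No

A (area) has dimensions [L^2].
d (distance) has dimensions [L].
B (magnetic field) has dimensions [I^-1 M T^-2].

Left side: [L^2]
Right side: [I L M^-1 T^2]

The two sides have different dimensions, so the equation is NOT dimensionally consistent.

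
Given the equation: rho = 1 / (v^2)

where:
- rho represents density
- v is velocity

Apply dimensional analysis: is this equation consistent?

No

rho (density) has dimensions [L^-3 M].
v (velocity) has dimensions [L T^-1].

Left side: [L^-3 M]
Right side: [L^-2 T^2]

The two sides have different dimensions, so the equation is NOT dimensionally consistent.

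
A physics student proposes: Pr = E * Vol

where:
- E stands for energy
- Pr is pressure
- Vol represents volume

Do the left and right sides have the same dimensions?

No

E (energy) has dimensions [L^2 M T^-2].
Pr (pressure) has dimensions [L^-1 M T^-2].
Vol (volume) has dimensions [L^3].

Left side: [L^-1 M T^-2]
Right side: [L^5 M T^-2]

The two sides have different dimensions, so the equation is NOT dimensionally consistent.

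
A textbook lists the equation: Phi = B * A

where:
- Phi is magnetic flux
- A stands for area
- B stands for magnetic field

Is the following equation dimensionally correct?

Yes

Phi (magnetic flux) has dimensions [I^-1 L^2 M T^-2].
A (area) has dimensions [L^2].
B (magnetic field) has dimensions [I^-1 M T^-2].

Left side: [I^-1 L^2 M T^-2]
Right side: [I^-1 L^2 M T^-2]

Both sides have the same dimensions, so the equation is dimensionally consistent.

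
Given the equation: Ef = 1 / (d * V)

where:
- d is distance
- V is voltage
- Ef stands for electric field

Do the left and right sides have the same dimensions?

No

d (distance) has dimensions [L].
V (voltage) has dimensions [I^-1 L^2 M T^-3].
Ef (electric field) has dimensions [I^-1 L M T^-3].

Left side: [I^-1 L M T^-3]
Right side: [I L^-3 M^-1 T^3]

The two sides have different dimensions, so the equation is NOT dimensionally consistent.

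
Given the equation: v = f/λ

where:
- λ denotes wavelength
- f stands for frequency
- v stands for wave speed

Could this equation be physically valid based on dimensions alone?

No

λ (wavelength) has dimensions [L].
f (frequency) has dimensions [T^-1].
v (wave speed) has dimensions [L T^-1].

Left side: [L T^-1]
Right side: [L^-1 T^-1]

The two sides have different dimensions, so the equation is NOT dimensionally consistent.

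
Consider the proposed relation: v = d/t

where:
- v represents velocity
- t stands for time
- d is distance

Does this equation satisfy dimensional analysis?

Yes

v (velocity) has dimensions [L T^-1].
t (time) has dimensions [T].
d (distance) has dimensions [L].

Left side: [L T^-1]
Right side: [L T^-1]

Both sides have the same dimensions, so the equation is dimensionally consistent.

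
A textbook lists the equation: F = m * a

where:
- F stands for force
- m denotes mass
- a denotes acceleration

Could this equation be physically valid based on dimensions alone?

Yes

F (force) has dimensions [L M T^-2].
m (mass) has dimensions [M].
a (acceleration) has dimensions [L T^-2].

Left side: [L M T^-2]
Right side: [L M T^-2]

Both sides have the same dimensions, so the equation is dimensionally consistent.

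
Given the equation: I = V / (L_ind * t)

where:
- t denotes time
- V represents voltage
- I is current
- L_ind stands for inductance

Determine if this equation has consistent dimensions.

No

t (time) has dimensions [T].
V (voltage) has dimensions [I^-1 L^2 M T^-3].
I (current) has dimensions [I].
L_ind (inductance) has dimensions [I^-2 L^2 M T^-2].

Left side: [I]
Right side: [I T^-2]

The two sides have different dimensions, so the equation is NOT dimensionally consistent.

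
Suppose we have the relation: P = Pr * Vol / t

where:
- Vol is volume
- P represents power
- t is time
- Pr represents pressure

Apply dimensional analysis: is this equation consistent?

Yes

Vol (volume) has dimensions [L^3].
P (power) has dimensions [L^2 M T^-3].
t (time) has dimensions [T].
Pr (pressure) has dimensions [L^-1 M T^-2].

Left side: [L^2 M T^-3]
Right side: [L^2 M T^-3]

Both sides have the same dimensions, so the equation is dimensionally consistent.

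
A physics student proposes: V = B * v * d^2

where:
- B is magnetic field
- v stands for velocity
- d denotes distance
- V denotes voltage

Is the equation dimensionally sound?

No

B (magnetic field) has dimensions [I^-1 M T^-2].
v (velocity) has dimensions [L T^-1].
d (distance) has dimensions [L].
V (voltage) has dimensions [I^-1 L^2 M T^-3].

Left side: [I^-1 L^2 M T^-3]
Right side: [I^-1 L^3 M T^-3]

The two sides have different dimensions, so the equation is NOT dimensionally consistent.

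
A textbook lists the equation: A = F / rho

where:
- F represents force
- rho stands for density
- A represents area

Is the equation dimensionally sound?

No

F (force) has dimensions [L M T^-2].
rho (density) has dimensions [L^-3 M].
A (area) has dimensions [L^2].

Left side: [L^2]
Right side: [L^4 T^-2]

The two sides have different dimensions, so the equation is NOT dimensionally consistent.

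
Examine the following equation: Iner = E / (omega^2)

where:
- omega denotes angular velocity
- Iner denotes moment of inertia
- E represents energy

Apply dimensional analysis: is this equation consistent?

Yes

omega (angular velocity) has dimensions [T^-1].
Iner (moment of inertia) has dimensions [L^2 M].
E (energy) has dimensions [L^2 M T^-2].

Left side: [L^2 M]
Right side: [L^2 M]

Both sides have the same dimensions, so the equation is dimensionally consistent.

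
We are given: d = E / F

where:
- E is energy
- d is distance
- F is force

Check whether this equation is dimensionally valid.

Yes

E (energy) has dimensions [L^2 M T^-2].
d (distance) has dimensions [L].
F (force) has dimensions [L M T^-2].

Left side: [L]
Right side: [L]

Both sides have the same dimensions, so the equation is dimensionally consistent.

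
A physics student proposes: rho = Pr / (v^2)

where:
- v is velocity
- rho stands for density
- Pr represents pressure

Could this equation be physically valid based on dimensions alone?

Yes

v (velocity) has dimensions [L T^-1].
rho (density) has dimensions [L^-3 M].
Pr (pressure) has dimensions [L^-1 M T^-2].

Left side: [L^-3 M]
Right side: [L^-3 M]

Both sides have the same dimensions, so the equation is dimensionally consistent.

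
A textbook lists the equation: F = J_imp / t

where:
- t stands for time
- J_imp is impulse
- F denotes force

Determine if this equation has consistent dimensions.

Yes

t (time) has dimensions [T].
J_imp (impulse) has dimensions [L M T^-1].
F (force) has dimensions [L M T^-2].

Left side: [L M T^-2]
Right side: [L M T^-2]

Both sides have the same dimensions, so the equation is dimensionally consistent.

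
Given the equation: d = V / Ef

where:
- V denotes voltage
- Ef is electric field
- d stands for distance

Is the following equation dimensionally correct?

Yes

V (voltage) has dimensions [I^-1 L^2 M T^-3].
Ef (electric field) has dimensions [I^-1 L M T^-3].
d (distance) has dimensions [L].

Left side: [L]
Right side: [L]

Both sides have the same dimensions, so the equation is dimensionally consistent.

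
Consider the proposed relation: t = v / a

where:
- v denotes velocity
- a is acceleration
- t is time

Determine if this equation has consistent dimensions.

Yes

v (velocity) has dimensions [L T^-1].
a (acceleration) has dimensions [L T^-2].
t (time) has dimensions [T].

Left side: [T]
Right side: [T]

Both sides have the same dimensions, so the equation is dimensionally consistent.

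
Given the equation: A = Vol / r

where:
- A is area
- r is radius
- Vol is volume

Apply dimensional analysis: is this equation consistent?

Yes

A (area) has dimensions [L^2].
r (radius) has dimensions [L].
Vol (volume) has dimensions [L^3].

Left side: [L^2]
Right side: [L^2]

Both sides have the same dimensions, so the equation is dimensionally consistent.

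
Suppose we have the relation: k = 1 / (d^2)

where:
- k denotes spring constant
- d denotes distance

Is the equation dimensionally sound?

No

k (spring constant) has dimensions [M T^-2].
d (distance) has dimensions [L].

Left side: [M T^-2]
Right side: [L^-2]

The two sides have different dimensions, so the equation is NOT dimensionally consistent.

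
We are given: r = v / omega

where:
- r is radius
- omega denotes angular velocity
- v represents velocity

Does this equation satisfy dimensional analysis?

Yes

r (radius) has dimensions [L].
omega (angular velocity) has dimensions [T^-1].
v (velocity) has dimensions [L T^-1].

Left side: [L]
Right side: [L]

Both sides have the same dimensions, so the equation is dimensionally consistent.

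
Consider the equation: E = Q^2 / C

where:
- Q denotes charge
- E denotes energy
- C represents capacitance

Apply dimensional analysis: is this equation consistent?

Yes

Q (charge) has dimensions [I T].
E (energy) has dimensions [L^2 M T^-2].
C (capacitance) has dimensions [I^2 L^-2 M^-1 T^4].

Left side: [L^2 M T^-2]
Right side: [L^2 M T^-2]

Both sides have the same dimensions, so the equation is dimensionally consistent.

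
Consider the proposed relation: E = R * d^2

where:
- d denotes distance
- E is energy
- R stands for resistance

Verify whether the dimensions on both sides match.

No

d (distance) has dimensions [L].
E (energy) has dimensions [L^2 M T^-2].
R (resistance) has dimensions [I^-2 L^2 M T^-3].

Left side: [L^2 M T^-2]
Right side: [I^-2 L^4 M T^-3]

The two sides have different dimensions, so the equation is NOT dimensionally consistent.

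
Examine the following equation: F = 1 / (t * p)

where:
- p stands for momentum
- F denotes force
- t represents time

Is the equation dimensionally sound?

No

p (momentum) has dimensions [L M T^-1].
F (force) has dimensions [L M T^-2].
t (time) has dimensions [T].

Left side: [L M T^-2]
Right side: [L^-1 M^-1]

The two sides have different dimensions, so the equation is NOT dimensionally consistent.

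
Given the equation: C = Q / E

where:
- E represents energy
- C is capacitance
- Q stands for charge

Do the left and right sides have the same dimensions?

No

E (energy) has dimensions [L^2 M T^-2].
C (capacitance) has dimensions [I^2 L^-2 M^-1 T^4].
Q (charge) has dimensions [I T].

Left side: [I^2 L^-2 M^-1 T^4]
Right side: [I L^-2 M^-1 T^3]

The two sides have different dimensions, so the equation is NOT dimensionally consistent.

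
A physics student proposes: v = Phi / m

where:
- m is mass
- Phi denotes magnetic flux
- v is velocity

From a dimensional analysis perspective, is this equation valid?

No

m (mass) has dimensions [M].
Phi (magnetic flux) has dimensions [I^-1 L^2 M T^-2].
v (velocity) has dimensions [L T^-1].

Left side: [L T^-1]
Right side: [I^-1 L^2 T^-2]

The two sides have different dimensions, so the equation is NOT dimensionally consistent.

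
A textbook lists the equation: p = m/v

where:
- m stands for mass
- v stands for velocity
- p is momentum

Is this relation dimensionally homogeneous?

No

m (mass) has dimensions [M].
v (velocity) has dimensions [L T^-1].
p (momentum) has dimensions [L M T^-1].

Left side: [L M T^-1]
Right side: [L^-1 M T]

The two sides have different dimensions, so the equation is NOT dimensionally consistent.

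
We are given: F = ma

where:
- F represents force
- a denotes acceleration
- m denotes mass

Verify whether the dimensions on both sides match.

Yes

F (force) has dimensions [L M T^-2].
a (acceleration) has dimensions [L T^-2].
m (mass) has dimensions [M].

Left side: [L M T^-2]
Right side: [L M T^-2]

Both sides have the same dimensions, so the equation is dimensionally consistent.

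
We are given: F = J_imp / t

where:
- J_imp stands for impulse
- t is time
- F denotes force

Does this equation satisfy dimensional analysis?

Yes

J_imp (impulse) has dimensions [L M T^-1].
t (time) has dimensions [T].
F (force) has dimensions [L M T^-2].

Left side: [L M T^-2]
Right side: [L M T^-2]

Both sides have the same dimensions, so the equation is dimensionally consistent.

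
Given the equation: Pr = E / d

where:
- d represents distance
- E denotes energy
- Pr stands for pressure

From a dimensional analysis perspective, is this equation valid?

No

d (distance) has dimensions [L].
E (energy) has dimensions [L^2 M T^-2].
Pr (pressure) has dimensions [L^-1 M T^-2].

Left side: [L^-1 M T^-2]
Right side: [L M T^-2]

The two sides have different dimensions, so the equation is NOT dimensionally consistent.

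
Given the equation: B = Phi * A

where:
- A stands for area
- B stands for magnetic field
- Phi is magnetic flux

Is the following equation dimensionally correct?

No

A (area) has dimensions [L^2].
B (magnetic field) has dimensions [I^-1 M T^-2].
Phi (magnetic flux) has dimensions [I^-1 L^2 M T^-2].

Left side: [I^-1 M T^-2]
Right side: [I^-1 L^4 M T^-2]

The two sides have different dimensions, so the equation is NOT dimensionally consistent.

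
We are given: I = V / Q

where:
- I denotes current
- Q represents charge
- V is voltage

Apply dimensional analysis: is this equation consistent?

No

I (current) has dimensions [I].
Q (charge) has dimensions [I T].
V (voltage) has dimensions [I^-1 L^2 M T^-3].

Left side: [I]
Right side: [I^-2 L^2 M T^-4]

The two sides have different dimensions, so the equation is NOT dimensionally consistent.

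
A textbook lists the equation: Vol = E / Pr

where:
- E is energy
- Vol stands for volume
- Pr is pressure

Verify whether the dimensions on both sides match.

Yes

E (energy) has dimensions [L^2 M T^-2].
Vol (volume) has dimensions [L^3].
Pr (pressure) has dimensions [L^-1 M T^-2].

Left side: [L^3]
Right side: [L^3]

Both sides have the same dimensions, so the equation is dimensionally consistent.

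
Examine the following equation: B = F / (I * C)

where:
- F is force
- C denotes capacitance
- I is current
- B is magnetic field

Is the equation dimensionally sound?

No

F (force) has dimensions [L M T^-2].
C (capacitance) has dimensions [I^2 L^-2 M^-1 T^4].
I (current) has dimensions [I].
B (magnetic field) has dimensions [I^-1 M T^-2].

Left side: [I^-1 M T^-2]
Right side: [I^-3 L^3 M^2 T^-6]

The two sides have different dimensions, so the equation is NOT dimensionally consistent.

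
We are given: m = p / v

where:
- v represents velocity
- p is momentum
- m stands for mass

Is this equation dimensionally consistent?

Yes

v (velocity) has dimensions [L T^-1].
p (momentum) has dimensions [L M T^-1].
m (mass) has dimensions [M].

Left side: [M]
Right side: [M]

Both sides have the same dimensions, so the equation is dimensionally consistent.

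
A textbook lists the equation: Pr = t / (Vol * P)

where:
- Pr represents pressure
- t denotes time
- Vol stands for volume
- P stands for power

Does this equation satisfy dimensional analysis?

No

Pr (pressure) has dimensions [L^-1 M T^-2].
t (time) has dimensions [T].
Vol (volume) has dimensions [L^3].
P (power) has dimensions [L^2 M T^-3].

Left side: [L^-1 M T^-2]
Right side: [L^-5 M^-1 T^4]

The two sides have different dimensions, so the equation is NOT dimensionally consistent.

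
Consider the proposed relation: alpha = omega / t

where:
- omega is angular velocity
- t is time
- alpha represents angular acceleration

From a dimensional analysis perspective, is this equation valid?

Yes

omega (angular velocity) has dimensions [T^-1].
t (time) has dimensions [T].
alpha (angular acceleration) has dimensions [T^-2].

Left side: [T^-2]
Right side: [T^-2]

Both sides have the same dimensions, so the equation is dimensionally consistent.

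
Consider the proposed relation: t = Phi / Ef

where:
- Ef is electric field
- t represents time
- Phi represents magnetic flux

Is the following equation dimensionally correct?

No

Ef (electric field) has dimensions [I^-1 L M T^-3].
t (time) has dimensions [T].
Phi (magnetic flux) has dimensions [I^-1 L^2 M T^-2].

Left side: [T]
Right side: [L T]

The two sides have different dimensions, so the equation is NOT dimensionally consistent.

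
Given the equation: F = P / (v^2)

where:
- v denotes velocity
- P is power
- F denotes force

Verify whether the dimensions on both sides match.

No

v (velocity) has dimensions [L T^-1].
P (power) has dimensions [L^2 M T^-3].
F (force) has dimensions [L M T^-2].

Left side: [L M T^-2]
Right side: [M T^-1]

The two sides have different dimensions, so the equation is NOT dimensionally consistent.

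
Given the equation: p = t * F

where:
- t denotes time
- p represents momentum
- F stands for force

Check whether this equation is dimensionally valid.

Yes

t (time) has dimensions [T].
p (momentum) has dimensions [L M T^-1].
F (force) has dimensions [L M T^-2].

Left side: [L M T^-1]
Right side: [L M T^-1]

Both sides have the same dimensions, so the equation is dimensionally consistent.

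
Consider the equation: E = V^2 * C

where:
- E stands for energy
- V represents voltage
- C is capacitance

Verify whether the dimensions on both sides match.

Yes

E (energy) has dimensions [L^2 M T^-2].
V (voltage) has dimensions [I^-1 L^2 M T^-3].
C (capacitance) has dimensions [I^2 L^-2 M^-1 T^4].

Left side: [L^2 M T^-2]
Right side: [L^2 M T^-2]

Both sides have the same dimensions, so the equation is dimensionally consistent.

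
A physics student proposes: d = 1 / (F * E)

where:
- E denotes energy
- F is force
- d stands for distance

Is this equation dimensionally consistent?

No

E (energy) has dimensions [L^2 M T^-2].
F (force) has dimensions [L M T^-2].
d (distance) has dimensions [L].

Left side: [L]
Right side: [L^-3 M^-2 T^4]

The two sides have different dimensions, so the equation is NOT dimensionally consistent.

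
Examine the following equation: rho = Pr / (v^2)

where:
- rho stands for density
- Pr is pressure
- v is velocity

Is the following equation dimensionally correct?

Yes

rho (density) has dimensions [L^-3 M].
Pr (pressure) has dimensions [L^-1 M T^-2].
v (velocity) has dimensions [L T^-1].

Left side: [L^-3 M]
Right side: [L^-3 M]

Both sides have the same dimensions, so the equation is dimensionally consistent.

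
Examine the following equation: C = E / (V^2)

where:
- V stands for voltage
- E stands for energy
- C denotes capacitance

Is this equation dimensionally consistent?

Yes

V (voltage) has dimensions [I^-1 L^2 M T^-3].
E (energy) has dimensions [L^2 M T^-2].
C (capacitance) has dimensions [I^2 L^-2 M^-1 T^4].

Left side: [I^2 L^-2 M^-1 T^4]
Right side: [I^2 L^-2 M^-1 T^4]

Both sides have the same dimensions, so the equation is dimensionally consistent.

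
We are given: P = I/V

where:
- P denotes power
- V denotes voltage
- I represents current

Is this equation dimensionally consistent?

No

P (power) has dimensions [L^2 M T^-3].
V (voltage) has dimensions [I^-1 L^2 M T^-3].
I (current) has dimensions [I].

Left side: [L^2 M T^-3]
Right side: [I^2 L^-2 M^-1 T^3]

The two sides have different dimensions, so the equation is NOT dimensionally consistent.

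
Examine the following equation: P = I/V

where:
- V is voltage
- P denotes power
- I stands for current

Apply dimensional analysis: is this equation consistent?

No

V (voltage) has dimensions [I^-1 L^2 M T^-3].
P (power) has dimensions [L^2 M T^-3].
I (current) has dimensions [I].

Left side: [L^2 M T^-3]
Right side: [I^2 L^-2 M^-1 T^3]

The two sides have different dimensions, so the equation is NOT dimensionally consistent.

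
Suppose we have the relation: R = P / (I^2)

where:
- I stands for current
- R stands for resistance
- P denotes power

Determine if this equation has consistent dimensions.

Yes

I (current) has dimensions [I].
R (resistance) has dimensions [I^-2 L^2 M T^-3].
P (power) has dimensions [L^2 M T^-3].

Left side: [I^-2 L^2 M T^-3]
Right side: [I^-2 L^2 M T^-3]

Both sides have the same dimensions, so the equation is dimensionally consistent.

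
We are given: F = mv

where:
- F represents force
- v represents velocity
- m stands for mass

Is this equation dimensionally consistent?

No

F (force) has dimensions [L M T^-2].
v (velocity) has dimensions [L T^-1].
m (mass) has dimensions [M].

Left side: [L M T^-2]
Right side: [L M T^-1]

The two sides have different dimensions, so the equation is NOT dimensionally consistent.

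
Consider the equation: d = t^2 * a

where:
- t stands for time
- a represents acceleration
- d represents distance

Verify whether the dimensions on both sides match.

Yes

t (time) has dimensions [T].
a (acceleration) has dimensions [L T^-2].
d (distance) has dimensions [L].

Left side: [L]
Right side: [L]

Both sides have the same dimensions, so the equation is dimensionally consistent.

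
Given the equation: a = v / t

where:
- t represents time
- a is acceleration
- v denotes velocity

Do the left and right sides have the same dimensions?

Yes

t (time) has dimensions [T].
a (acceleration) has dimensions [L T^-2].
v (velocity) has dimensions [L T^-1].

Left side: [L T^-2]
Right side: [L T^-2]

Both sides have the same dimensions, so the equation is dimensionally consistent.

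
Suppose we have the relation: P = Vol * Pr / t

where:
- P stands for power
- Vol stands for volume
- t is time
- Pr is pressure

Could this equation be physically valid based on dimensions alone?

Yes

P (power) has dimensions [L^2 M T^-3].
Vol (volume) has dimensions [L^3].
t (time) has dimensions [T].
Pr (pressure) has dimensions [L^-1 M T^-2].

Left side: [L^2 M T^-3]
Right side: [L^2 M T^-3]

Both sides have the same dimensions, so the equation is dimensionally consistent.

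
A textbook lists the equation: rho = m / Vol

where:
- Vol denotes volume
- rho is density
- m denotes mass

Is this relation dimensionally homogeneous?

Yes

Vol (volume) has dimensions [L^3].
rho (density) has dimensions [L^-3 M].
m (mass) has dimensions [M].

Left side: [L^-3 M]
Right side: [L^-3 M]

Both sides have the same dimensions, so the equation is dimensionally consistent.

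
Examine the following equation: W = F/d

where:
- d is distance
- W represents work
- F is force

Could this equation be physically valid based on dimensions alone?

No

d (distance) has dimensions [L].
W (work) has dimensions [L^2 M T^-2].
F (force) has dimensions [L M T^-2].

Left side: [L^2 M T^-2]
Right side: [M T^-2]

The two sides have different dimensions, so the equation is NOT dimensionally consistent.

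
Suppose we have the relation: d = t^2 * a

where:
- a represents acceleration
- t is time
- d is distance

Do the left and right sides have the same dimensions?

Yes

a (acceleration) has dimensions [L T^-2].
t (time) has dimensions [T].
d (distance) has dimensions [L].

Left side: [L]
Right side: [L]

Both sides have the same dimensions, so the equation is dimensionally consistent.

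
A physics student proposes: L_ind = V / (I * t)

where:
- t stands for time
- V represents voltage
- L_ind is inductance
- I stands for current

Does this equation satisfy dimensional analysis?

No

t (time) has dimensions [T].
V (voltage) has dimensions [I^-1 L^2 M T^-3].
L_ind (inductance) has dimensions [I^-2 L^2 M T^-2].
I (current) has dimensions [I].

Left side: [I^-2 L^2 M T^-2]
Right side: [I^-2 L^2 M T^-4]

The two sides have different dimensions, so the equation is NOT dimensionally consistent.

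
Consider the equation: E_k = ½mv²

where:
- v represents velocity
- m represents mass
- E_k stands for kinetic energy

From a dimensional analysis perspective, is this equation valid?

Yes

v (velocity) has dimensions [L T^-1].
m (mass) has dimensions [M].
E_k (kinetic energy) has dimensions [L^2 M T^-2].

Left side: [L^2 M T^-2]
Right side: [L^2 M T^-2]

Both sides have the same dimensions, so the equation is dimensionally consistent.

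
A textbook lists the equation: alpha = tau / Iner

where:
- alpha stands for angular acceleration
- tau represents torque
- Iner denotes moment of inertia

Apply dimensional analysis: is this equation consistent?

Yes

alpha (angular acceleration) has dimensions [T^-2].
tau (torque) has dimensions [L^2 M T^-2].
Iner (moment of inertia) has dimensions [L^2 M].

Left side: [T^-2]
Right side: [T^-2]

Both sides have the same dimensions, so the equation is dimensionally consistent.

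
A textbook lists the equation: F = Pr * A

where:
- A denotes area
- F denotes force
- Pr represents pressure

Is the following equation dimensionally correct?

Yes

A (area) has dimensions [L^2].
F (force) has dimensions [L M T^-2].
Pr (pressure) has dimensions [L^-1 M T^-2].

Left side: [L M T^-2]
Right side: [L M T^-2]

Both sides have the same dimensions, so the equation is dimensionally consistent.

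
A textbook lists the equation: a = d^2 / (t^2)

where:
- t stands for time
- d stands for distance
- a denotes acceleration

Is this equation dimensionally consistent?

No

t (time) has dimensions [T].
d (distance) has dimensions [L].
a (acceleration) has dimensions [L T^-2].

Left side: [L T^-2]
Right side: [L^2 T^-2]

The two sides have different dimensions, so the equation is NOT dimensionally consistent.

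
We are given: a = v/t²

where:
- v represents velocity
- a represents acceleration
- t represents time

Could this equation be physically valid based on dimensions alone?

No

v (velocity) has dimensions [L T^-1].
a (acceleration) has dimensions [L T^-2].
t (time) has dimensions [T].

Left side: [L T^-2]
Right side: [L T^-3]

The two sides have different dimensions, so the equation is NOT dimensionally consistent.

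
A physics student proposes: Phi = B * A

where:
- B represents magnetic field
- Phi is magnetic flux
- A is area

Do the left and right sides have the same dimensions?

Yes

B (magnetic field) has dimensions [I^-1 M T^-2].
Phi (magnetic flux) has dimensions [I^-1 L^2 M T^-2].
A (area) has dimensions [L^2].

Left side: [I^-1 L^2 M T^-2]
Right side: [I^-1 L^2 M T^-2]

Both sides have the same dimensions, so the equation is dimensionally consistent.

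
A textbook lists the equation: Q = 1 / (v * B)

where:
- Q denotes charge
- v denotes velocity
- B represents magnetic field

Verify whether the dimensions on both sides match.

No

Q (charge) has dimensions [I T].
v (velocity) has dimensions [L T^-1].
B (magnetic field) has dimensions [I^-1 M T^-2].

Left side: [I T]
Right side: [I L^-1 M^-1 T^3]

The two sides have different dimensions, so the equation is NOT dimensionally consistent.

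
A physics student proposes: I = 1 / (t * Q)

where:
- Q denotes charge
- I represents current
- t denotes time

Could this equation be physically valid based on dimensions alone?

No

Q (charge) has dimensions [I T].
I (current) has dimensions [I].
t (time) has dimensions [T].

Left side: [I]
Right side: [I^-1 T^-2]

The two sides have different dimensions, so the equation is NOT dimensionally consistent.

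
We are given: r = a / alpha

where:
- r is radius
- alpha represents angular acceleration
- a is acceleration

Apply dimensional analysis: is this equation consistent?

Yes

r (radius) has dimensions [L].
alpha (angular acceleration) has dimensions [T^-2].
a (acceleration) has dimensions [L T^-2].

Left side: [L]
Right side: [L]

Both sides have the same dimensions, so the equation is dimensionally consistent.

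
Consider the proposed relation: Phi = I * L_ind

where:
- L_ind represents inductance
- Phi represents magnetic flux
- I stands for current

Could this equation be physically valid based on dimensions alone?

Yes

L_ind (inductance) has dimensions [I^-2 L^2 M T^-2].
Phi (magnetic flux) has dimensions [I^-1 L^2 M T^-2].
I (current) has dimensions [I].

Left side: [I^-1 L^2 M T^-2]
Right side: [I^-1 L^2 M T^-2]

Both sides have the same dimensions, so the equation is dimensionally consistent.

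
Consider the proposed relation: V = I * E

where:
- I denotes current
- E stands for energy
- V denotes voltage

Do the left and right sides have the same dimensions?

No

I (current) has dimensions [I].
E (energy) has dimensions [L^2 M T^-2].
V (voltage) has dimensions [I^-1 L^2 M T^-3].

Left side: [I^-1 L^2 M T^-3]
Right side: [I L^2 M T^-2]

The two sides have different dimensions, so the equation is NOT dimensionally consistent.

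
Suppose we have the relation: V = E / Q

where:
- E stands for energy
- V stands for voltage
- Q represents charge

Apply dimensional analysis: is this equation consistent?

Yes

E (energy) has dimensions [L^2 M T^-2].
V (voltage) has dimensions [I^-1 L^2 M T^-3].
Q (charge) has dimensions [I T].

Left side: [I^-1 L^2 M T^-3]
Right side: [I^-1 L^2 M T^-3]

Both sides have the same dimensions, so the equation is dimensionally consistent.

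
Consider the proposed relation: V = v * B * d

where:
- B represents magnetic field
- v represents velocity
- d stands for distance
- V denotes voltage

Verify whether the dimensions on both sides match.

Yes

B (magnetic field) has dimensions [I^-1 M T^-2].
v (velocity) has dimensions [L T^-1].
d (distance) has dimensions [L].
V (voltage) has dimensions [I^-1 L^2 M T^-3].

Left side: [I^-1 L^2 M T^-3]
Right side: [I^-1 L^2 M T^-3]

Both sides have the same dimensions, so the equation is dimensionally consistent.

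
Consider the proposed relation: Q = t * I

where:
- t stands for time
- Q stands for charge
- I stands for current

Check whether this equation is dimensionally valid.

Yes

t (time) has dimensions [T].
Q (charge) has dimensions [I T].
I (current) has dimensions [I].

Left side: [I T]
Right side: [I T]

Both sides have the same dimensions, so the equation is dimensionally consistent.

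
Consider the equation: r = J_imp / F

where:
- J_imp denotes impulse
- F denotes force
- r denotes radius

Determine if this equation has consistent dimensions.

No

J_imp (impulse) has dimensions [L M T^-1].
F (force) has dimensions [L M T^-2].
r (radius) has dimensions [L].

Left side: [L]
Right side: [T]

The two sides have different dimensions, so the equation is NOT dimensionally consistent.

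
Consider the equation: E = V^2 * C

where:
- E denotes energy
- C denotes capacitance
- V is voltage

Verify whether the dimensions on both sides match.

Yes

E (energy) has dimensions [L^2 M T^-2].
C (capacitance) has dimensions [I^2 L^-2 M^-1 T^4].
V (voltage) has dimensions [I^-1 L^2 M T^-3].

Left side: [L^2 M T^-2]
Right side: [L^2 M T^-2]

Both sides have the same dimensions, so the equation is dimensionally consistent.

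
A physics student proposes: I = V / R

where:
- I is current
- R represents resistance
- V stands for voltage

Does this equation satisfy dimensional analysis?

Yes

I (current) has dimensions [I].
R (resistance) has dimensions [I^-2 L^2 M T^-3].
V (voltage) has dimensions [I^-1 L^2 M T^-3].

Left side: [I]
Right side: [I]

Both sides have the same dimensions, so the equation is dimensionally consistent.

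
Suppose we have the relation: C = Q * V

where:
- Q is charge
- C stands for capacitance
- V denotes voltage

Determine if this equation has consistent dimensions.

No

Q (charge) has dimensions [I T].
C (capacitance) has dimensions [I^2 L^-2 M^-1 T^4].
V (voltage) has dimensions [I^-1 L^2 M T^-3].

Left side: [I^2 L^-2 M^-1 T^4]
Right side: [L^2 M T^-2]

The two sides have different dimensions, so the equation is NOT dimensionally consistent.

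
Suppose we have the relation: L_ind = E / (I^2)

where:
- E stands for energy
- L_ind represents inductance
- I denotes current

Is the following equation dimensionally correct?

Yes

E (energy) has dimensions [L^2 M T^-2].
L_ind (inductance) has dimensions [I^-2 L^2 M T^-2].
I (current) has dimensions [I].

Left side: [I^-2 L^2 M T^-2]
Right side: [I^-2 L^2 M T^-2]

Both sides have the same dimensions, so the equation is dimensionally consistent.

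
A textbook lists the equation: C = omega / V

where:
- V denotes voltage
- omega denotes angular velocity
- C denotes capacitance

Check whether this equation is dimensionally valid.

No

V (voltage) has dimensions [I^-1 L^2 M T^-3].
omega (angular velocity) has dimensions [T^-1].
C (capacitance) has dimensions [I^2 L^-2 M^-1 T^4].

Left side: [I^2 L^-2 M^-1 T^4]
Right side: [I L^-2 M^-1 T^2]

The two sides have different dimensions, so the equation is NOT dimensionally consistent.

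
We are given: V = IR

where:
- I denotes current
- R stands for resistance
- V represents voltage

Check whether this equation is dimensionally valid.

Yes

I (current) has dimensions [I].
R (resistance) has dimensions [I^-2 L^2 M T^-3].
V (voltage) has dimensions [I^-1 L^2 M T^-3].

Left side: [I^-1 L^2 M T^-3]
Right side: [I^-1 L^2 M T^-3]

Both sides have the same dimensions, so the equation is dimensionally consistent.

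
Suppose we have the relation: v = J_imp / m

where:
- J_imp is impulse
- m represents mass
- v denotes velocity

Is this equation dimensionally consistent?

Yes

J_imp (impulse) has dimensions [L M T^-1].
m (mass) has dimensions [M].
v (velocity) has dimensions [L T^-1].

Left side: [L T^-1]
Right side: [L T^-1]

Both sides have the same dimensions, so the equation is dimensionally consistent.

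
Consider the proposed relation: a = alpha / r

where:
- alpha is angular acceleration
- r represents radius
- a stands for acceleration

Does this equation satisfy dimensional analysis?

No

alpha (angular acceleration) has dimensions [T^-2].
r (radius) has dimensions [L].
a (acceleration) has dimensions [L T^-2].

Left side: [L T^-2]
Right side: [L^-1 T^-2]

The two sides have different dimensions, so the equation is NOT dimensionally consistent.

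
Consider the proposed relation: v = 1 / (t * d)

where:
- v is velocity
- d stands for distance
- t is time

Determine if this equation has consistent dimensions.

No

v (velocity) has dimensions [L T^-1].
d (distance) has dimensions [L].
t (time) has dimensions [T].

Left side: [L T^-1]
Right side: [L^-1 T^-1]

The two sides have different dimensions, so the equation is NOT dimensionally consistent.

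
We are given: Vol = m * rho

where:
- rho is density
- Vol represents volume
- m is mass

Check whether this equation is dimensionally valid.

No

rho (density) has dimensions [L^-3 M].
Vol (volume) has dimensions [L^3].
m (mass) has dimensions [M].

Left side: [L^3]
Right side: [L^-3 M^2]

The two sides have different dimensions, so the equation is NOT dimensionally consistent.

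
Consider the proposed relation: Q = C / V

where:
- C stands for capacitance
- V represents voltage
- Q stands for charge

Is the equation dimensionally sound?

No

C (capacitance) has dimensions [I^2 L^-2 M^-1 T^4].
V (voltage) has dimensions [I^-1 L^2 M T^-3].
Q (charge) has dimensions [I T].

Left side: [I T]
Right side: [I^3 L^-4 M^-2 T^7]

The two sides have different dimensions, so the equation is NOT dimensionally consistent.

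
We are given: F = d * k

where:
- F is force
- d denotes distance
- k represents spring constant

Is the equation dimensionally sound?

Yes

F (force) has dimensions [L M T^-2].
d (distance) has dimensions [L].
k (spring constant) has dimensions [M T^-2].

Left side: [L M T^-2]
Right side: [L M T^-2]

Both sides have the same dimensions, so the equation is dimensionally consistent.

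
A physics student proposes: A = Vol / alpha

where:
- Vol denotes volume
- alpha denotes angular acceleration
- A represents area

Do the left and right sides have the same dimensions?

No

Vol (volume) has dimensions [L^3].
alpha (angular acceleration) has dimensions [T^-2].
A (area) has dimensions [L^2].

Left side: [L^2]
Right side: [L^3 T^2]

The two sides have different dimensions, so the equation is NOT dimensionally consistent.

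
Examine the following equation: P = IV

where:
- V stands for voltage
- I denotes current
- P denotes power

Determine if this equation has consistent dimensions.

Yes

V (voltage) has dimensions [I^-1 L^2 M T^-3].
I (current) has dimensions [I].
P (power) has dimensions [L^2 M T^-3].

Left side: [L^2 M T^-3]
Right side: [L^2 M T^-3]

Both sides have the same dimensions, so the equation is dimensionally consistent.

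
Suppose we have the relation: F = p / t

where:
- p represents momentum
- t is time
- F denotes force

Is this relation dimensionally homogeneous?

Yes

p (momentum) has dimensions [L M T^-1].
t (time) has dimensions [T].
F (force) has dimensions [L M T^-2].

Left side: [L M T^-2]
Right side: [L M T^-2]

Both sides have the same dimensions, so the equation is dimensionally consistent.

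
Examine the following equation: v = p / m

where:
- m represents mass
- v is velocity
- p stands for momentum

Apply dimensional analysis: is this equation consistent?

Yes

m (mass) has dimensions [M].
v (velocity) has dimensions [L T^-1].
p (momentum) has dimensions [L M T^-1].

Left side: [L T^-1]
Right side: [L T^-1]

Both sides have the same dimensions, so the equation is dimensionally consistent.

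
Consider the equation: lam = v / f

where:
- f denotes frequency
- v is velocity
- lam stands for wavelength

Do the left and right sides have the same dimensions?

Yes

f (frequency) has dimensions [T^-1].
v (velocity) has dimensions [L T^-1].
lam (wavelength) has dimensions [L].

Left side: [L]
Right side: [L]

Both sides have the same dimensions, so the equation is dimensionally consistent.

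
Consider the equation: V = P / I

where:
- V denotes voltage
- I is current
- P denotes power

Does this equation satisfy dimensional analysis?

Yes

V (voltage) has dimensions [I^-1 L^2 M T^-3].
I (current) has dimensions [I].
P (power) has dimensions [L^2 M T^-3].

Left side: [I^-1 L^2 M T^-3]
Right side: [I^-1 L^2 M T^-3]

Both sides have the same dimensions, so the equation is dimensionally consistent.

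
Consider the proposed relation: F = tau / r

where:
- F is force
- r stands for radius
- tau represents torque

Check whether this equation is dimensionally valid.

Yes

F (force) has dimensions [L M T^-2].
r (radius) has dimensions [L].
tau (torque) has dimensions [L^2 M T^-2].

Left side: [L M T^-2]
Right side: [L M T^-2]

Both sides have the same dimensions, so the equation is dimensionally consistent.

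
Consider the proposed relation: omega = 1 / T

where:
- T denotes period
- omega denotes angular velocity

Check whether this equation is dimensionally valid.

Yes

T (period) has dimensions [T].
omega (angular velocity) has dimensions [T^-1].

Left side: [T^-1]
Right side: [T^-1]

Both sides have the same dimensions, so the equation is dimensionally consistent.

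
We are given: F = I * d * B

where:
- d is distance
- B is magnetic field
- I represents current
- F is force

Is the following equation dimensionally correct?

Yes

d (distance) has dimensions [L].
B (magnetic field) has dimensions [I^-1 M T^-2].
I (current) has dimensions [I].
F (force) has dimensions [L M T^-2].

Left side: [L M T^-2]
Right side: [L M T^-2]

Both sides have the same dimensions, so the equation is dimensionally consistent.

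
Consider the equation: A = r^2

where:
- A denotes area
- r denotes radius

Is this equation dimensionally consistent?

Yes

A (area) has dimensions [L^2].
r (radius) has dimensions [L].

Left side: [L^2]
Right side: [L^2]

Both sides have the same dimensions, so the equation is dimensionally consistent.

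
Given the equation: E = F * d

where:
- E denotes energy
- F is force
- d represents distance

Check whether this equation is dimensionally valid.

Yes

E (energy) has dimensions [L^2 M T^-2].
F (force) has dimensions [L M T^-2].
d (distance) has dimensions [L].

Left side: [L^2 M T^-2]
Right side: [L^2 M T^-2]

Both sides have the same dimensions, so the equation is dimensionally consistent.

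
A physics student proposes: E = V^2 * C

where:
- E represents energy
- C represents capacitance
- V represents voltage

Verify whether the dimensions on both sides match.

Yes

E (energy) has dimensions [L^2 M T^-2].
C (capacitance) has dimensions [I^2 L^-2 M^-1 T^4].
V (voltage) has dimensions [I^-1 L^2 M T^-3].

Left side: [L^2 M T^-2]
Right side: [L^2 M T^-2]

Both sides have the same dimensions, so the equation is dimensionally consistent.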